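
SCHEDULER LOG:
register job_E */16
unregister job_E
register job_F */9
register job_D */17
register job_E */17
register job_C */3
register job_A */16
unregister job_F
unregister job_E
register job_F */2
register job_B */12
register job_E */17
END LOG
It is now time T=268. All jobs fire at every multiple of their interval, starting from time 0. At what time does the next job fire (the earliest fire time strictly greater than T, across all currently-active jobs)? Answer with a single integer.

Op 1: register job_E */16 -> active={job_E:*/16}
Op 2: unregister job_E -> active={}
Op 3: register job_F */9 -> active={job_F:*/9}
Op 4: register job_D */17 -> active={job_D:*/17, job_F:*/9}
Op 5: register job_E */17 -> active={job_D:*/17, job_E:*/17, job_F:*/9}
Op 6: register job_C */3 -> active={job_C:*/3, job_D:*/17, job_E:*/17, job_F:*/9}
Op 7: register job_A */16 -> active={job_A:*/16, job_C:*/3, job_D:*/17, job_E:*/17, job_F:*/9}
Op 8: unregister job_F -> active={job_A:*/16, job_C:*/3, job_D:*/17, job_E:*/17}
Op 9: unregister job_E -> active={job_A:*/16, job_C:*/3, job_D:*/17}
Op 10: register job_F */2 -> active={job_A:*/16, job_C:*/3, job_D:*/17, job_F:*/2}
Op 11: register job_B */12 -> active={job_A:*/16, job_B:*/12, job_C:*/3, job_D:*/17, job_F:*/2}
Op 12: register job_E */17 -> active={job_A:*/16, job_B:*/12, job_C:*/3, job_D:*/17, job_E:*/17, job_F:*/2}
  job_A: interval 16, next fire after T=268 is 272
  job_B: interval 12, next fire after T=268 is 276
  job_C: interval 3, next fire after T=268 is 270
  job_D: interval 17, next fire after T=268 is 272
  job_E: interval 17, next fire after T=268 is 272
  job_F: interval 2, next fire after T=268 is 270
Earliest fire time = 270 (job job_C)

Answer: 270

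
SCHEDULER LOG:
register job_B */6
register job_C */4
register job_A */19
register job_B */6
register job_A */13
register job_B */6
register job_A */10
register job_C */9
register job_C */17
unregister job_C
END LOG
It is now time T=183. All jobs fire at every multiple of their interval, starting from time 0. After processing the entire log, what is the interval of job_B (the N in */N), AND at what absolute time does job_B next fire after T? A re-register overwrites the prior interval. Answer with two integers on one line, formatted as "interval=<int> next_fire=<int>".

Op 1: register job_B */6 -> active={job_B:*/6}
Op 2: register job_C */4 -> active={job_B:*/6, job_C:*/4}
Op 3: register job_A */19 -> active={job_A:*/19, job_B:*/6, job_C:*/4}
Op 4: register job_B */6 -> active={job_A:*/19, job_B:*/6, job_C:*/4}
Op 5: register job_A */13 -> active={job_A:*/13, job_B:*/6, job_C:*/4}
Op 6: register job_B */6 -> active={job_A:*/13, job_B:*/6, job_C:*/4}
Op 7: register job_A */10 -> active={job_A:*/10, job_B:*/6, job_C:*/4}
Op 8: register job_C */9 -> active={job_A:*/10, job_B:*/6, job_C:*/9}
Op 9: register job_C */17 -> active={job_A:*/10, job_B:*/6, job_C:*/17}
Op 10: unregister job_C -> active={job_A:*/10, job_B:*/6}
Final interval of job_B = 6
Next fire of job_B after T=183: (183//6+1)*6 = 186

Answer: interval=6 next_fire=186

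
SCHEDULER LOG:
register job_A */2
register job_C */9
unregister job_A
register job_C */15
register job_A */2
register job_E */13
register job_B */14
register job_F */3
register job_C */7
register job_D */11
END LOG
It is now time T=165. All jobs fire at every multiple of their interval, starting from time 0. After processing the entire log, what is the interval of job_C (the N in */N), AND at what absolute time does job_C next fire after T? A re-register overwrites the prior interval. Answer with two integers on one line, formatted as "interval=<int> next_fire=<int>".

Answer: interval=7 next_fire=168

Derivation:
Op 1: register job_A */2 -> active={job_A:*/2}
Op 2: register job_C */9 -> active={job_A:*/2, job_C:*/9}
Op 3: unregister job_A -> active={job_C:*/9}
Op 4: register job_C */15 -> active={job_C:*/15}
Op 5: register job_A */2 -> active={job_A:*/2, job_C:*/15}
Op 6: register job_E */13 -> active={job_A:*/2, job_C:*/15, job_E:*/13}
Op 7: register job_B */14 -> active={job_A:*/2, job_B:*/14, job_C:*/15, job_E:*/13}
Op 8: register job_F */3 -> active={job_A:*/2, job_B:*/14, job_C:*/15, job_E:*/13, job_F:*/3}
Op 9: register job_C */7 -> active={job_A:*/2, job_B:*/14, job_C:*/7, job_E:*/13, job_F:*/3}
Op 10: register job_D */11 -> active={job_A:*/2, job_B:*/14, job_C:*/7, job_D:*/11, job_E:*/13, job_F:*/3}
Final interval of job_C = 7
Next fire of job_C after T=165: (165//7+1)*7 = 168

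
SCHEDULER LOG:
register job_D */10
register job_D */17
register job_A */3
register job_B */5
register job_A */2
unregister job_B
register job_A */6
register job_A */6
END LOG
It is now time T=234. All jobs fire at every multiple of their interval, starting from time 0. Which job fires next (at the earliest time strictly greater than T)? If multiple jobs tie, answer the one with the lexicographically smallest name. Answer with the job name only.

Answer: job_D

Derivation:
Op 1: register job_D */10 -> active={job_D:*/10}
Op 2: register job_D */17 -> active={job_D:*/17}
Op 3: register job_A */3 -> active={job_A:*/3, job_D:*/17}
Op 4: register job_B */5 -> active={job_A:*/3, job_B:*/5, job_D:*/17}
Op 5: register job_A */2 -> active={job_A:*/2, job_B:*/5, job_D:*/17}
Op 6: unregister job_B -> active={job_A:*/2, job_D:*/17}
Op 7: register job_A */6 -> active={job_A:*/6, job_D:*/17}
Op 8: register job_A */6 -> active={job_A:*/6, job_D:*/17}
  job_A: interval 6, next fire after T=234 is 240
  job_D: interval 17, next fire after T=234 is 238
Earliest = 238, winner (lex tiebreak) = job_D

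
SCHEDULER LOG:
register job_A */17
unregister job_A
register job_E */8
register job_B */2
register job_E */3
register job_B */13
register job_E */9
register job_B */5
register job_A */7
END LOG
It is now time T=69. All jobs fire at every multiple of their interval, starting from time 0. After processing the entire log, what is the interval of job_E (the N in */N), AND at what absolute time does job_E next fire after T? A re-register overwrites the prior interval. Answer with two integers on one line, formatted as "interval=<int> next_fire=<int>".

Answer: interval=9 next_fire=72

Derivation:
Op 1: register job_A */17 -> active={job_A:*/17}
Op 2: unregister job_A -> active={}
Op 3: register job_E */8 -> active={job_E:*/8}
Op 4: register job_B */2 -> active={job_B:*/2, job_E:*/8}
Op 5: register job_E */3 -> active={job_B:*/2, job_E:*/3}
Op 6: register job_B */13 -> active={job_B:*/13, job_E:*/3}
Op 7: register job_E */9 -> active={job_B:*/13, job_E:*/9}
Op 8: register job_B */5 -> active={job_B:*/5, job_E:*/9}
Op 9: register job_A */7 -> active={job_A:*/7, job_B:*/5, job_E:*/9}
Final interval of job_E = 9
Next fire of job_E after T=69: (69//9+1)*9 = 72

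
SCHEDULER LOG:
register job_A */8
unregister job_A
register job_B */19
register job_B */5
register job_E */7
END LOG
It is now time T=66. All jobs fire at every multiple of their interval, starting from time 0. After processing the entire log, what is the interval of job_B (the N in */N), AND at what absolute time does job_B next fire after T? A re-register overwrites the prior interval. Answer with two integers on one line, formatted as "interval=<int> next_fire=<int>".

Answer: interval=5 next_fire=70

Derivation:
Op 1: register job_A */8 -> active={job_A:*/8}
Op 2: unregister job_A -> active={}
Op 3: register job_B */19 -> active={job_B:*/19}
Op 4: register job_B */5 -> active={job_B:*/5}
Op 5: register job_E */7 -> active={job_B:*/5, job_E:*/7}
Final interval of job_B = 5
Next fire of job_B after T=66: (66//5+1)*5 = 70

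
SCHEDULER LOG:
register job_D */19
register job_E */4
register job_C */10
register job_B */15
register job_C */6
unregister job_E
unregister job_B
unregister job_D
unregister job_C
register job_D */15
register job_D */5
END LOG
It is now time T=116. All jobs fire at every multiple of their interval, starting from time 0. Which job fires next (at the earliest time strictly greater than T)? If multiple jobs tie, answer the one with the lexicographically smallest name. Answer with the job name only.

Op 1: register job_D */19 -> active={job_D:*/19}
Op 2: register job_E */4 -> active={job_D:*/19, job_E:*/4}
Op 3: register job_C */10 -> active={job_C:*/10, job_D:*/19, job_E:*/4}
Op 4: register job_B */15 -> active={job_B:*/15, job_C:*/10, job_D:*/19, job_E:*/4}
Op 5: register job_C */6 -> active={job_B:*/15, job_C:*/6, job_D:*/19, job_E:*/4}
Op 6: unregister job_E -> active={job_B:*/15, job_C:*/6, job_D:*/19}
Op 7: unregister job_B -> active={job_C:*/6, job_D:*/19}
Op 8: unregister job_D -> active={job_C:*/6}
Op 9: unregister job_C -> active={}
Op 10: register job_D */15 -> active={job_D:*/15}
Op 11: register job_D */5 -> active={job_D:*/5}
  job_D: interval 5, next fire after T=116 is 120
Earliest = 120, winner (lex tiebreak) = job_D

Answer: job_D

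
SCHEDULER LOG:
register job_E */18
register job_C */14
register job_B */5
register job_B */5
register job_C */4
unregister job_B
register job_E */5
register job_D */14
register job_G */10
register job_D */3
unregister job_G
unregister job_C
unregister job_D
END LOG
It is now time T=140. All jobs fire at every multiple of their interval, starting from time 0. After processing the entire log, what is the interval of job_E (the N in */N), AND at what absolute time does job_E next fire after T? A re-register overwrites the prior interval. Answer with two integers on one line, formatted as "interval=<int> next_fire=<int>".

Op 1: register job_E */18 -> active={job_E:*/18}
Op 2: register job_C */14 -> active={job_C:*/14, job_E:*/18}
Op 3: register job_B */5 -> active={job_B:*/5, job_C:*/14, job_E:*/18}
Op 4: register job_B */5 -> active={job_B:*/5, job_C:*/14, job_E:*/18}
Op 5: register job_C */4 -> active={job_B:*/5, job_C:*/4, job_E:*/18}
Op 6: unregister job_B -> active={job_C:*/4, job_E:*/18}
Op 7: register job_E */5 -> active={job_C:*/4, job_E:*/5}
Op 8: register job_D */14 -> active={job_C:*/4, job_D:*/14, job_E:*/5}
Op 9: register job_G */10 -> active={job_C:*/4, job_D:*/14, job_E:*/5, job_G:*/10}
Op 10: register job_D */3 -> active={job_C:*/4, job_D:*/3, job_E:*/5, job_G:*/10}
Op 11: unregister job_G -> active={job_C:*/4, job_D:*/3, job_E:*/5}
Op 12: unregister job_C -> active={job_D:*/3, job_E:*/5}
Op 13: unregister job_D -> active={job_E:*/5}
Final interval of job_E = 5
Next fire of job_E after T=140: (140//5+1)*5 = 145

Answer: interval=5 next_fire=145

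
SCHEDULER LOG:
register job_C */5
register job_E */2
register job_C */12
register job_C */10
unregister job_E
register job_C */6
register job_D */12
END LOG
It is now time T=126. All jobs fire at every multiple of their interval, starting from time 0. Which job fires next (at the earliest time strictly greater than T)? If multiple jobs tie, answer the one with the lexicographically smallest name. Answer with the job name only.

Op 1: register job_C */5 -> active={job_C:*/5}
Op 2: register job_E */2 -> active={job_C:*/5, job_E:*/2}
Op 3: register job_C */12 -> active={job_C:*/12, job_E:*/2}
Op 4: register job_C */10 -> active={job_C:*/10, job_E:*/2}
Op 5: unregister job_E -> active={job_C:*/10}
Op 6: register job_C */6 -> active={job_C:*/6}
Op 7: register job_D */12 -> active={job_C:*/6, job_D:*/12}
  job_C: interval 6, next fire after T=126 is 132
  job_D: interval 12, next fire after T=126 is 132
Earliest = 132, winner (lex tiebreak) = job_C

Answer: job_C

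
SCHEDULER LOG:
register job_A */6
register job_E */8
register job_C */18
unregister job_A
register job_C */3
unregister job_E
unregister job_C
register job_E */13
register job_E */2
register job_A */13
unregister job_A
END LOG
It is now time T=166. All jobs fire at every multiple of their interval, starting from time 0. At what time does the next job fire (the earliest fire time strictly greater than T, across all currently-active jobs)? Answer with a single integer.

Answer: 168

Derivation:
Op 1: register job_A */6 -> active={job_A:*/6}
Op 2: register job_E */8 -> active={job_A:*/6, job_E:*/8}
Op 3: register job_C */18 -> active={job_A:*/6, job_C:*/18, job_E:*/8}
Op 4: unregister job_A -> active={job_C:*/18, job_E:*/8}
Op 5: register job_C */3 -> active={job_C:*/3, job_E:*/8}
Op 6: unregister job_E -> active={job_C:*/3}
Op 7: unregister job_C -> active={}
Op 8: register job_E */13 -> active={job_E:*/13}
Op 9: register job_E */2 -> active={job_E:*/2}
Op 10: register job_A */13 -> active={job_A:*/13, job_E:*/2}
Op 11: unregister job_A -> active={job_E:*/2}
  job_E: interval 2, next fire after T=166 is 168
Earliest fire time = 168 (job job_E)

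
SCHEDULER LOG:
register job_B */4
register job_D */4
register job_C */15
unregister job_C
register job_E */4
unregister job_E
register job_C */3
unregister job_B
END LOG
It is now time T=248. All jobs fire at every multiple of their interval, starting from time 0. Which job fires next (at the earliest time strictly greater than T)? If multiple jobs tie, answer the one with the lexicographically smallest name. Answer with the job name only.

Answer: job_C

Derivation:
Op 1: register job_B */4 -> active={job_B:*/4}
Op 2: register job_D */4 -> active={job_B:*/4, job_D:*/4}
Op 3: register job_C */15 -> active={job_B:*/4, job_C:*/15, job_D:*/4}
Op 4: unregister job_C -> active={job_B:*/4, job_D:*/4}
Op 5: register job_E */4 -> active={job_B:*/4, job_D:*/4, job_E:*/4}
Op 6: unregister job_E -> active={job_B:*/4, job_D:*/4}
Op 7: register job_C */3 -> active={job_B:*/4, job_C:*/3, job_D:*/4}
Op 8: unregister job_B -> active={job_C:*/3, job_D:*/4}
  job_C: interval 3, next fire after T=248 is 249
  job_D: interval 4, next fire after T=248 is 252
Earliest = 249, winner (lex tiebreak) = job_C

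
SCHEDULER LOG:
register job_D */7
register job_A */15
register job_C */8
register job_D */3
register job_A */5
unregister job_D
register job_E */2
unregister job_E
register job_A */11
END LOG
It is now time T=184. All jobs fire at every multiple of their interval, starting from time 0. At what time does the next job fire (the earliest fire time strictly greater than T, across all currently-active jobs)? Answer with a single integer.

Answer: 187

Derivation:
Op 1: register job_D */7 -> active={job_D:*/7}
Op 2: register job_A */15 -> active={job_A:*/15, job_D:*/7}
Op 3: register job_C */8 -> active={job_A:*/15, job_C:*/8, job_D:*/7}
Op 4: register job_D */3 -> active={job_A:*/15, job_C:*/8, job_D:*/3}
Op 5: register job_A */5 -> active={job_A:*/5, job_C:*/8, job_D:*/3}
Op 6: unregister job_D -> active={job_A:*/5, job_C:*/8}
Op 7: register job_E */2 -> active={job_A:*/5, job_C:*/8, job_E:*/2}
Op 8: unregister job_E -> active={job_A:*/5, job_C:*/8}
Op 9: register job_A */11 -> active={job_A:*/11, job_C:*/8}
  job_A: interval 11, next fire after T=184 is 187
  job_C: interval 8, next fire after T=184 is 192
Earliest fire time = 187 (job job_A)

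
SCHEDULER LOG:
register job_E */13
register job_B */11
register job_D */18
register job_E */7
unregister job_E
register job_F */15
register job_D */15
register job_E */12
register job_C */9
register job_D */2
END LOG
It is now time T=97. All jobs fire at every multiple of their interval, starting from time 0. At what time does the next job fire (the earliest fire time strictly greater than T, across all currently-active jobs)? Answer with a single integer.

Answer: 98

Derivation:
Op 1: register job_E */13 -> active={job_E:*/13}
Op 2: register job_B */11 -> active={job_B:*/11, job_E:*/13}
Op 3: register job_D */18 -> active={job_B:*/11, job_D:*/18, job_E:*/13}
Op 4: register job_E */7 -> active={job_B:*/11, job_D:*/18, job_E:*/7}
Op 5: unregister job_E -> active={job_B:*/11, job_D:*/18}
Op 6: register job_F */15 -> active={job_B:*/11, job_D:*/18, job_F:*/15}
Op 7: register job_D */15 -> active={job_B:*/11, job_D:*/15, job_F:*/15}
Op 8: register job_E */12 -> active={job_B:*/11, job_D:*/15, job_E:*/12, job_F:*/15}
Op 9: register job_C */9 -> active={job_B:*/11, job_C:*/9, job_D:*/15, job_E:*/12, job_F:*/15}
Op 10: register job_D */2 -> active={job_B:*/11, job_C:*/9, job_D:*/2, job_E:*/12, job_F:*/15}
  job_B: interval 11, next fire after T=97 is 99
  job_C: interval 9, next fire after T=97 is 99
  job_D: interval 2, next fire after T=97 is 98
  job_E: interval 12, next fire after T=97 is 108
  job_F: interval 15, next fire after T=97 is 105
Earliest fire time = 98 (job job_D)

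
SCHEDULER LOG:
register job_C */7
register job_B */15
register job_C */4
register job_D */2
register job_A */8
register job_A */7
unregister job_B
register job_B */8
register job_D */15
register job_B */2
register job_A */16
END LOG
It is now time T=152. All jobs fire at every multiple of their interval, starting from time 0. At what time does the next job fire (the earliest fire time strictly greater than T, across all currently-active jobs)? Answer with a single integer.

Answer: 154

Derivation:
Op 1: register job_C */7 -> active={job_C:*/7}
Op 2: register job_B */15 -> active={job_B:*/15, job_C:*/7}
Op 3: register job_C */4 -> active={job_B:*/15, job_C:*/4}
Op 4: register job_D */2 -> active={job_B:*/15, job_C:*/4, job_D:*/2}
Op 5: register job_A */8 -> active={job_A:*/8, job_B:*/15, job_C:*/4, job_D:*/2}
Op 6: register job_A */7 -> active={job_A:*/7, job_B:*/15, job_C:*/4, job_D:*/2}
Op 7: unregister job_B -> active={job_A:*/7, job_C:*/4, job_D:*/2}
Op 8: register job_B */8 -> active={job_A:*/7, job_B:*/8, job_C:*/4, job_D:*/2}
Op 9: register job_D */15 -> active={job_A:*/7, job_B:*/8, job_C:*/4, job_D:*/15}
Op 10: register job_B */2 -> active={job_A:*/7, job_B:*/2, job_C:*/4, job_D:*/15}
Op 11: register job_A */16 -> active={job_A:*/16, job_B:*/2, job_C:*/4, job_D:*/15}
  job_A: interval 16, next fire after T=152 is 160
  job_B: interval 2, next fire after T=152 is 154
  job_C: interval 4, next fire after T=152 is 156
  job_D: interval 15, next fire after T=152 is 165
Earliest fire time = 154 (job job_B)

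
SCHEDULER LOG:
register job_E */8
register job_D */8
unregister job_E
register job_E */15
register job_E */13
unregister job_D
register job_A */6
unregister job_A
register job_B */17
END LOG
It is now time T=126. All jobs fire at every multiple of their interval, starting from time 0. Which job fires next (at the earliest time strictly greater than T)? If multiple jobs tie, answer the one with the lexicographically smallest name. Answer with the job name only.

Op 1: register job_E */8 -> active={job_E:*/8}
Op 2: register job_D */8 -> active={job_D:*/8, job_E:*/8}
Op 3: unregister job_E -> active={job_D:*/8}
Op 4: register job_E */15 -> active={job_D:*/8, job_E:*/15}
Op 5: register job_E */13 -> active={job_D:*/8, job_E:*/13}
Op 6: unregister job_D -> active={job_E:*/13}
Op 7: register job_A */6 -> active={job_A:*/6, job_E:*/13}
Op 8: unregister job_A -> active={job_E:*/13}
Op 9: register job_B */17 -> active={job_B:*/17, job_E:*/13}
  job_B: interval 17, next fire after T=126 is 136
  job_E: interval 13, next fire after T=126 is 130
Earliest = 130, winner (lex tiebreak) = job_E

Answer: job_E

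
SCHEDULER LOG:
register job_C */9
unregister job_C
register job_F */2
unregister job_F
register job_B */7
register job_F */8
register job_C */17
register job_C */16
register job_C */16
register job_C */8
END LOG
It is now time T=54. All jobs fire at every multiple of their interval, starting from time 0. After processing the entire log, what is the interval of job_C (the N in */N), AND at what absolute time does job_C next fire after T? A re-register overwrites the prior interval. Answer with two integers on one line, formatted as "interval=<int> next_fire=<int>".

Answer: interval=8 next_fire=56

Derivation:
Op 1: register job_C */9 -> active={job_C:*/9}
Op 2: unregister job_C -> active={}
Op 3: register job_F */2 -> active={job_F:*/2}
Op 4: unregister job_F -> active={}
Op 5: register job_B */7 -> active={job_B:*/7}
Op 6: register job_F */8 -> active={job_B:*/7, job_F:*/8}
Op 7: register job_C */17 -> active={job_B:*/7, job_C:*/17, job_F:*/8}
Op 8: register job_C */16 -> active={job_B:*/7, job_C:*/16, job_F:*/8}
Op 9: register job_C */16 -> active={job_B:*/7, job_C:*/16, job_F:*/8}
Op 10: register job_C */8 -> active={job_B:*/7, job_C:*/8, job_F:*/8}
Final interval of job_C = 8
Next fire of job_C after T=54: (54//8+1)*8 = 56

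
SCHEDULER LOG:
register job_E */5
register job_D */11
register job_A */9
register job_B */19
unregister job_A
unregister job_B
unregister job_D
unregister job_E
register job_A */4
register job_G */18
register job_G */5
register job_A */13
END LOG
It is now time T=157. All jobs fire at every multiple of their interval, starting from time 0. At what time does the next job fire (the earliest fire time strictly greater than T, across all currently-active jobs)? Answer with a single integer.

Op 1: register job_E */5 -> active={job_E:*/5}
Op 2: register job_D */11 -> active={job_D:*/11, job_E:*/5}
Op 3: register job_A */9 -> active={job_A:*/9, job_D:*/11, job_E:*/5}
Op 4: register job_B */19 -> active={job_A:*/9, job_B:*/19, job_D:*/11, job_E:*/5}
Op 5: unregister job_A -> active={job_B:*/19, job_D:*/11, job_E:*/5}
Op 6: unregister job_B -> active={job_D:*/11, job_E:*/5}
Op 7: unregister job_D -> active={job_E:*/5}
Op 8: unregister job_E -> active={}
Op 9: register job_A */4 -> active={job_A:*/4}
Op 10: register job_G */18 -> active={job_A:*/4, job_G:*/18}
Op 11: register job_G */5 -> active={job_A:*/4, job_G:*/5}
Op 12: register job_A */13 -> active={job_A:*/13, job_G:*/5}
  job_A: interval 13, next fire after T=157 is 169
  job_G: interval 5, next fire after T=157 is 160
Earliest fire time = 160 (job job_G)

Answer: 160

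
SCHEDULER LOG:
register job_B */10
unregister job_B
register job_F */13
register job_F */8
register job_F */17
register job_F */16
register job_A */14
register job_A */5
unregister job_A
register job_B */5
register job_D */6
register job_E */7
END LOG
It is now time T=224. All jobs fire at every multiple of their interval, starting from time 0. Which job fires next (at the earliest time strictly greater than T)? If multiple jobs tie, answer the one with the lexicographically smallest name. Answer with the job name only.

Answer: job_B

Derivation:
Op 1: register job_B */10 -> active={job_B:*/10}
Op 2: unregister job_B -> active={}
Op 3: register job_F */13 -> active={job_F:*/13}
Op 4: register job_F */8 -> active={job_F:*/8}
Op 5: register job_F */17 -> active={job_F:*/17}
Op 6: register job_F */16 -> active={job_F:*/16}
Op 7: register job_A */14 -> active={job_A:*/14, job_F:*/16}
Op 8: register job_A */5 -> active={job_A:*/5, job_F:*/16}
Op 9: unregister job_A -> active={job_F:*/16}
Op 10: register job_B */5 -> active={job_B:*/5, job_F:*/16}
Op 11: register job_D */6 -> active={job_B:*/5, job_D:*/6, job_F:*/16}
Op 12: register job_E */7 -> active={job_B:*/5, job_D:*/6, job_E:*/7, job_F:*/16}
  job_B: interval 5, next fire after T=224 is 225
  job_D: interval 6, next fire after T=224 is 228
  job_E: interval 7, next fire after T=224 is 231
  job_F: interval 16, next fire after T=224 is 240
Earliest = 225, winner (lex tiebreak) = job_B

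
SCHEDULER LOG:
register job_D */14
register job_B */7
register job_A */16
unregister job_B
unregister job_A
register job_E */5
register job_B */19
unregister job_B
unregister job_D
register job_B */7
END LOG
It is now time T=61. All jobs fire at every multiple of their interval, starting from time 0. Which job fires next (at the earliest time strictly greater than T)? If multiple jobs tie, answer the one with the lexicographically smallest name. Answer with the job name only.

Answer: job_B

Derivation:
Op 1: register job_D */14 -> active={job_D:*/14}
Op 2: register job_B */7 -> active={job_B:*/7, job_D:*/14}
Op 3: register job_A */16 -> active={job_A:*/16, job_B:*/7, job_D:*/14}
Op 4: unregister job_B -> active={job_A:*/16, job_D:*/14}
Op 5: unregister job_A -> active={job_D:*/14}
Op 6: register job_E */5 -> active={job_D:*/14, job_E:*/5}
Op 7: register job_B */19 -> active={job_B:*/19, job_D:*/14, job_E:*/5}
Op 8: unregister job_B -> active={job_D:*/14, job_E:*/5}
Op 9: unregister job_D -> active={job_E:*/5}
Op 10: register job_B */7 -> active={job_B:*/7, job_E:*/5}
  job_B: interval 7, next fire after T=61 is 63
  job_E: interval 5, next fire after T=61 is 65
Earliest = 63, winner (lex tiebreak) = job_B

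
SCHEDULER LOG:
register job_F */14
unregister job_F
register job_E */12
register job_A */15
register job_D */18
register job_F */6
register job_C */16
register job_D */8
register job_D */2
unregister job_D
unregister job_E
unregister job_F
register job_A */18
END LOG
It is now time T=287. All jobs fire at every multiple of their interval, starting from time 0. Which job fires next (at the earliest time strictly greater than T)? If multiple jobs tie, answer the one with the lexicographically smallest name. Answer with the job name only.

Op 1: register job_F */14 -> active={job_F:*/14}
Op 2: unregister job_F -> active={}
Op 3: register job_E */12 -> active={job_E:*/12}
Op 4: register job_A */15 -> active={job_A:*/15, job_E:*/12}
Op 5: register job_D */18 -> active={job_A:*/15, job_D:*/18, job_E:*/12}
Op 6: register job_F */6 -> active={job_A:*/15, job_D:*/18, job_E:*/12, job_F:*/6}
Op 7: register job_C */16 -> active={job_A:*/15, job_C:*/16, job_D:*/18, job_E:*/12, job_F:*/6}
Op 8: register job_D */8 -> active={job_A:*/15, job_C:*/16, job_D:*/8, job_E:*/12, job_F:*/6}
Op 9: register job_D */2 -> active={job_A:*/15, job_C:*/16, job_D:*/2, job_E:*/12, job_F:*/6}
Op 10: unregister job_D -> active={job_A:*/15, job_C:*/16, job_E:*/12, job_F:*/6}
Op 11: unregister job_E -> active={job_A:*/15, job_C:*/16, job_F:*/6}
Op 12: unregister job_F -> active={job_A:*/15, job_C:*/16}
Op 13: register job_A */18 -> active={job_A:*/18, job_C:*/16}
  job_A: interval 18, next fire after T=287 is 288
  job_C: interval 16, next fire after T=287 is 288
Earliest = 288, winner (lex tiebreak) = job_A

Answer: job_A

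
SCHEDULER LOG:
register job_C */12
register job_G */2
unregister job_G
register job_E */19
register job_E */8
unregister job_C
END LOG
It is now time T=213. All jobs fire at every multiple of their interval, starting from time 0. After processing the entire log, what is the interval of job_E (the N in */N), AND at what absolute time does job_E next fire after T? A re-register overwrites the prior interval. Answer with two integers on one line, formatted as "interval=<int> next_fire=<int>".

Answer: interval=8 next_fire=216

Derivation:
Op 1: register job_C */12 -> active={job_C:*/12}
Op 2: register job_G */2 -> active={job_C:*/12, job_G:*/2}
Op 3: unregister job_G -> active={job_C:*/12}
Op 4: register job_E */19 -> active={job_C:*/12, job_E:*/19}
Op 5: register job_E */8 -> active={job_C:*/12, job_E:*/8}
Op 6: unregister job_C -> active={job_E:*/8}
Final interval of job_E = 8
Next fire of job_E after T=213: (213//8+1)*8 = 216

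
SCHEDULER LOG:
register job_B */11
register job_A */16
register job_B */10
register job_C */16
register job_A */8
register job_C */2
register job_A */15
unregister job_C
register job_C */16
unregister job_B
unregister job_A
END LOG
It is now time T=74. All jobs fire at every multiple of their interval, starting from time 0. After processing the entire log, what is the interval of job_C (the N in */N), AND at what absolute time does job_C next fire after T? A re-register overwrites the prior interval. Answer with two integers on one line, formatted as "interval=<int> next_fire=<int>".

Answer: interval=16 next_fire=80

Derivation:
Op 1: register job_B */11 -> active={job_B:*/11}
Op 2: register job_A */16 -> active={job_A:*/16, job_B:*/11}
Op 3: register job_B */10 -> active={job_A:*/16, job_B:*/10}
Op 4: register job_C */16 -> active={job_A:*/16, job_B:*/10, job_C:*/16}
Op 5: register job_A */8 -> active={job_A:*/8, job_B:*/10, job_C:*/16}
Op 6: register job_C */2 -> active={job_A:*/8, job_B:*/10, job_C:*/2}
Op 7: register job_A */15 -> active={job_A:*/15, job_B:*/10, job_C:*/2}
Op 8: unregister job_C -> active={job_A:*/15, job_B:*/10}
Op 9: register job_C */16 -> active={job_A:*/15, job_B:*/10, job_C:*/16}
Op 10: unregister job_B -> active={job_A:*/15, job_C:*/16}
Op 11: unregister job_A -> active={job_C:*/16}
Final interval of job_C = 16
Next fire of job_C after T=74: (74//16+1)*16 = 80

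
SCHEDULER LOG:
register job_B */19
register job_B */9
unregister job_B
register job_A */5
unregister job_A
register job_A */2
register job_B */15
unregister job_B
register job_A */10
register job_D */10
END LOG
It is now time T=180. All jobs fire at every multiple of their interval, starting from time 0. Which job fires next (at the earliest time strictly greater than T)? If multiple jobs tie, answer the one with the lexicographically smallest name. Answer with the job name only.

Op 1: register job_B */19 -> active={job_B:*/19}
Op 2: register job_B */9 -> active={job_B:*/9}
Op 3: unregister job_B -> active={}
Op 4: register job_A */5 -> active={job_A:*/5}
Op 5: unregister job_A -> active={}
Op 6: register job_A */2 -> active={job_A:*/2}
Op 7: register job_B */15 -> active={job_A:*/2, job_B:*/15}
Op 8: unregister job_B -> active={job_A:*/2}
Op 9: register job_A */10 -> active={job_A:*/10}
Op 10: register job_D */10 -> active={job_A:*/10, job_D:*/10}
  job_A: interval 10, next fire after T=180 is 190
  job_D: interval 10, next fire after T=180 is 190
Earliest = 190, winner (lex tiebreak) = job_A

Answer: job_A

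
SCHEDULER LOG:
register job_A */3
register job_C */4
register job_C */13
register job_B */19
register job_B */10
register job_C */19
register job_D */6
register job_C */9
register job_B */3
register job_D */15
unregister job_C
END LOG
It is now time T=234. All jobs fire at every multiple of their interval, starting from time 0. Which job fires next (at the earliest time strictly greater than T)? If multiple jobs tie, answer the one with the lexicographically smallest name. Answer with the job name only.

Answer: job_A

Derivation:
Op 1: register job_A */3 -> active={job_A:*/3}
Op 2: register job_C */4 -> active={job_A:*/3, job_C:*/4}
Op 3: register job_C */13 -> active={job_A:*/3, job_C:*/13}
Op 4: register job_B */19 -> active={job_A:*/3, job_B:*/19, job_C:*/13}
Op 5: register job_B */10 -> active={job_A:*/3, job_B:*/10, job_C:*/13}
Op 6: register job_C */19 -> active={job_A:*/3, job_B:*/10, job_C:*/19}
Op 7: register job_D */6 -> active={job_A:*/3, job_B:*/10, job_C:*/19, job_D:*/6}
Op 8: register job_C */9 -> active={job_A:*/3, job_B:*/10, job_C:*/9, job_D:*/6}
Op 9: register job_B */3 -> active={job_A:*/3, job_B:*/3, job_C:*/9, job_D:*/6}
Op 10: register job_D */15 -> active={job_A:*/3, job_B:*/3, job_C:*/9, job_D:*/15}
Op 11: unregister job_C -> active={job_A:*/3, job_B:*/3, job_D:*/15}
  job_A: interval 3, next fire after T=234 is 237
  job_B: interval 3, next fire after T=234 is 237
  job_D: interval 15, next fire after T=234 is 240
Earliest = 237, winner (lex tiebreak) = job_A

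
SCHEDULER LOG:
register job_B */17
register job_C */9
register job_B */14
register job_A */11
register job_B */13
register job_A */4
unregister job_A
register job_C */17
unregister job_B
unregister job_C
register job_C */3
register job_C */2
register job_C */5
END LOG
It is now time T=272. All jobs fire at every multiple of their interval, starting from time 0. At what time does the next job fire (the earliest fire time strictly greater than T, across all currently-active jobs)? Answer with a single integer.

Answer: 275

Derivation:
Op 1: register job_B */17 -> active={job_B:*/17}
Op 2: register job_C */9 -> active={job_B:*/17, job_C:*/9}
Op 3: register job_B */14 -> active={job_B:*/14, job_C:*/9}
Op 4: register job_A */11 -> active={job_A:*/11, job_B:*/14, job_C:*/9}
Op 5: register job_B */13 -> active={job_A:*/11, job_B:*/13, job_C:*/9}
Op 6: register job_A */4 -> active={job_A:*/4, job_B:*/13, job_C:*/9}
Op 7: unregister job_A -> active={job_B:*/13, job_C:*/9}
Op 8: register job_C */17 -> active={job_B:*/13, job_C:*/17}
Op 9: unregister job_B -> active={job_C:*/17}
Op 10: unregister job_C -> active={}
Op 11: register job_C */3 -> active={job_C:*/3}
Op 12: register job_C */2 -> active={job_C:*/2}
Op 13: register job_C */5 -> active={job_C:*/5}
  job_C: interval 5, next fire after T=272 is 275
Earliest fire time = 275 (job job_C)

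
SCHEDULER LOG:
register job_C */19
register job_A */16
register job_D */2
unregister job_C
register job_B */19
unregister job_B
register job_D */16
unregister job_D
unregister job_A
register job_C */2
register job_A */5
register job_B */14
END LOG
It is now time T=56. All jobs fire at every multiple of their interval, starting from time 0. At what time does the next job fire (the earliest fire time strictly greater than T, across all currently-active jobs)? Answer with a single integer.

Answer: 58

Derivation:
Op 1: register job_C */19 -> active={job_C:*/19}
Op 2: register job_A */16 -> active={job_A:*/16, job_C:*/19}
Op 3: register job_D */2 -> active={job_A:*/16, job_C:*/19, job_D:*/2}
Op 4: unregister job_C -> active={job_A:*/16, job_D:*/2}
Op 5: register job_B */19 -> active={job_A:*/16, job_B:*/19, job_D:*/2}
Op 6: unregister job_B -> active={job_A:*/16, job_D:*/2}
Op 7: register job_D */16 -> active={job_A:*/16, job_D:*/16}
Op 8: unregister job_D -> active={job_A:*/16}
Op 9: unregister job_A -> active={}
Op 10: register job_C */2 -> active={job_C:*/2}
Op 11: register job_A */5 -> active={job_A:*/5, job_C:*/2}
Op 12: register job_B */14 -> active={job_A:*/5, job_B:*/14, job_C:*/2}
  job_A: interval 5, next fire after T=56 is 60
  job_B: interval 14, next fire after T=56 is 70
  job_C: interval 2, next fire after T=56 is 58
Earliest fire time = 58 (job job_C)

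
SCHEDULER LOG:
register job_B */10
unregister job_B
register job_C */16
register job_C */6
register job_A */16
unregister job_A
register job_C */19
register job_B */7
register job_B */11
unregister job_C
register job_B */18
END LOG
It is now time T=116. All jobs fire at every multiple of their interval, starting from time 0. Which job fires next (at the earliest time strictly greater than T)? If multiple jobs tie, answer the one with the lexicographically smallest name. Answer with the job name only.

Op 1: register job_B */10 -> active={job_B:*/10}
Op 2: unregister job_B -> active={}
Op 3: register job_C */16 -> active={job_C:*/16}
Op 4: register job_C */6 -> active={job_C:*/6}
Op 5: register job_A */16 -> active={job_A:*/16, job_C:*/6}
Op 6: unregister job_A -> active={job_C:*/6}
Op 7: register job_C */19 -> active={job_C:*/19}
Op 8: register job_B */7 -> active={job_B:*/7, job_C:*/19}
Op 9: register job_B */11 -> active={job_B:*/11, job_C:*/19}
Op 10: unregister job_C -> active={job_B:*/11}
Op 11: register job_B */18 -> active={job_B:*/18}
  job_B: interval 18, next fire after T=116 is 126
Earliest = 126, winner (lex tiebreak) = job_B

Answer: job_B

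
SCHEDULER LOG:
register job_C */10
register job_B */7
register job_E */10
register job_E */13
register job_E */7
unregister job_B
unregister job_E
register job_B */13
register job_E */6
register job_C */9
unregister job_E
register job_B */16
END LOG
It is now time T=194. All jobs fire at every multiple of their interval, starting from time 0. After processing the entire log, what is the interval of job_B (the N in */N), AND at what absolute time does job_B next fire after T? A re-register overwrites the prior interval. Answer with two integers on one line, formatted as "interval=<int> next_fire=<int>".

Answer: interval=16 next_fire=208

Derivation:
Op 1: register job_C */10 -> active={job_C:*/10}
Op 2: register job_B */7 -> active={job_B:*/7, job_C:*/10}
Op 3: register job_E */10 -> active={job_B:*/7, job_C:*/10, job_E:*/10}
Op 4: register job_E */13 -> active={job_B:*/7, job_C:*/10, job_E:*/13}
Op 5: register job_E */7 -> active={job_B:*/7, job_C:*/10, job_E:*/7}
Op 6: unregister job_B -> active={job_C:*/10, job_E:*/7}
Op 7: unregister job_E -> active={job_C:*/10}
Op 8: register job_B */13 -> active={job_B:*/13, job_C:*/10}
Op 9: register job_E */6 -> active={job_B:*/13, job_C:*/10, job_E:*/6}
Op 10: register job_C */9 -> active={job_B:*/13, job_C:*/9, job_E:*/6}
Op 11: unregister job_E -> active={job_B:*/13, job_C:*/9}
Op 12: register job_B */16 -> active={job_B:*/16, job_C:*/9}
Final interval of job_B = 16
Next fire of job_B after T=194: (194//16+1)*16 = 208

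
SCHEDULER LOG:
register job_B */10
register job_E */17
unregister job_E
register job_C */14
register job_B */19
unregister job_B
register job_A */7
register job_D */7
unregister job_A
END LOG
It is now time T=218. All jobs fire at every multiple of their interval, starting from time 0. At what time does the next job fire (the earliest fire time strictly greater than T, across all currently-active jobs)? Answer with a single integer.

Op 1: register job_B */10 -> active={job_B:*/10}
Op 2: register job_E */17 -> active={job_B:*/10, job_E:*/17}
Op 3: unregister job_E -> active={job_B:*/10}
Op 4: register job_C */14 -> active={job_B:*/10, job_C:*/14}
Op 5: register job_B */19 -> active={job_B:*/19, job_C:*/14}
Op 6: unregister job_B -> active={job_C:*/14}
Op 7: register job_A */7 -> active={job_A:*/7, job_C:*/14}
Op 8: register job_D */7 -> active={job_A:*/7, job_C:*/14, job_D:*/7}
Op 9: unregister job_A -> active={job_C:*/14, job_D:*/7}
  job_C: interval 14, next fire after T=218 is 224
  job_D: interval 7, next fire after T=218 is 224
Earliest fire time = 224 (job job_C)

Answer: 224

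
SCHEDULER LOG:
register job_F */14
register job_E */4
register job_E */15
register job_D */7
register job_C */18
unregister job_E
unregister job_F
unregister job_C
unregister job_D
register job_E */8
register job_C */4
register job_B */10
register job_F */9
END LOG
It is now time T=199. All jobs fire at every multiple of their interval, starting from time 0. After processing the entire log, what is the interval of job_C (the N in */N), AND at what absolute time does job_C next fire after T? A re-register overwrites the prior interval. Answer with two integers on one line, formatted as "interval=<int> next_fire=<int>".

Answer: interval=4 next_fire=200

Derivation:
Op 1: register job_F */14 -> active={job_F:*/14}
Op 2: register job_E */4 -> active={job_E:*/4, job_F:*/14}
Op 3: register job_E */15 -> active={job_E:*/15, job_F:*/14}
Op 4: register job_D */7 -> active={job_D:*/7, job_E:*/15, job_F:*/14}
Op 5: register job_C */18 -> active={job_C:*/18, job_D:*/7, job_E:*/15, job_F:*/14}
Op 6: unregister job_E -> active={job_C:*/18, job_D:*/7, job_F:*/14}
Op 7: unregister job_F -> active={job_C:*/18, job_D:*/7}
Op 8: unregister job_C -> active={job_D:*/7}
Op 9: unregister job_D -> active={}
Op 10: register job_E */8 -> active={job_E:*/8}
Op 11: register job_C */4 -> active={job_C:*/4, job_E:*/8}
Op 12: register job_B */10 -> active={job_B:*/10, job_C:*/4, job_E:*/8}
Op 13: register job_F */9 -> active={job_B:*/10, job_C:*/4, job_E:*/8, job_F:*/9}
Final interval of job_C = 4
Next fire of job_C after T=199: (199//4+1)*4 = 200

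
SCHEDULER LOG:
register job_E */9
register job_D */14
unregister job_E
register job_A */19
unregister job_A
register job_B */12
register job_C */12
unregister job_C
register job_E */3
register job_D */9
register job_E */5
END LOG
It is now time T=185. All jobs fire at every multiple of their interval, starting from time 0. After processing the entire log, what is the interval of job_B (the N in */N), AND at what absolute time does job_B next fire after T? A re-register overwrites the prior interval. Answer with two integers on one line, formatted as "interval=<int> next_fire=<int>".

Answer: interval=12 next_fire=192

Derivation:
Op 1: register job_E */9 -> active={job_E:*/9}
Op 2: register job_D */14 -> active={job_D:*/14, job_E:*/9}
Op 3: unregister job_E -> active={job_D:*/14}
Op 4: register job_A */19 -> active={job_A:*/19, job_D:*/14}
Op 5: unregister job_A -> active={job_D:*/14}
Op 6: register job_B */12 -> active={job_B:*/12, job_D:*/14}
Op 7: register job_C */12 -> active={job_B:*/12, job_C:*/12, job_D:*/14}
Op 8: unregister job_C -> active={job_B:*/12, job_D:*/14}
Op 9: register job_E */3 -> active={job_B:*/12, job_D:*/14, job_E:*/3}
Op 10: register job_D */9 -> active={job_B:*/12, job_D:*/9, job_E:*/3}
Op 11: register job_E */5 -> active={job_B:*/12, job_D:*/9, job_E:*/5}
Final interval of job_B = 12
Next fire of job_B after T=185: (185//12+1)*12 = 192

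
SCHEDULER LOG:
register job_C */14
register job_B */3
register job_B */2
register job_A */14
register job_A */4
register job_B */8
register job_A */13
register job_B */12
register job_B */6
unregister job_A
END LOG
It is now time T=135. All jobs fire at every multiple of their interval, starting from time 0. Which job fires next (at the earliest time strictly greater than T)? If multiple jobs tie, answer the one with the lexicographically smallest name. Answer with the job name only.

Answer: job_B

Derivation:
Op 1: register job_C */14 -> active={job_C:*/14}
Op 2: register job_B */3 -> active={job_B:*/3, job_C:*/14}
Op 3: register job_B */2 -> active={job_B:*/2, job_C:*/14}
Op 4: register job_A */14 -> active={job_A:*/14, job_B:*/2, job_C:*/14}
Op 5: register job_A */4 -> active={job_A:*/4, job_B:*/2, job_C:*/14}
Op 6: register job_B */8 -> active={job_A:*/4, job_B:*/8, job_C:*/14}
Op 7: register job_A */13 -> active={job_A:*/13, job_B:*/8, job_C:*/14}
Op 8: register job_B */12 -> active={job_A:*/13, job_B:*/12, job_C:*/14}
Op 9: register job_B */6 -> active={job_A:*/13, job_B:*/6, job_C:*/14}
Op 10: unregister job_A -> active={job_B:*/6, job_C:*/14}
  job_B: interval 6, next fire after T=135 is 138
  job_C: interval 14, next fire after T=135 is 140
Earliest = 138, winner (lex tiebreak) = job_B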